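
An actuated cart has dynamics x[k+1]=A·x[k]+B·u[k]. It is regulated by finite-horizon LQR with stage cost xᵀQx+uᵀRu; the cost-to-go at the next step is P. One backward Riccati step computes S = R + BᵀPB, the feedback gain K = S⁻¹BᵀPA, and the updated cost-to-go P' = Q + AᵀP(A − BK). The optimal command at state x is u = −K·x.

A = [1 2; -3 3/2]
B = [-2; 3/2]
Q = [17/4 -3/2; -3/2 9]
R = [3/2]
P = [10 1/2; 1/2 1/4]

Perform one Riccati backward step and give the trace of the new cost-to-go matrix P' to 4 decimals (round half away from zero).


BᵀP = [-19.2500 -0.6250]
S = R + BᵀPB = [3/2] + [37.5625] = [39.0625]
BᵀPA = [-17.3750 -39.4375]
K = S⁻¹·BᵀPA = [-0.4448 -1.0096]
A−BK = [0.1104 -0.0192; -2.3328 3.0144]
AᵀP(A−BK) = [1.5216 -0.9168; -0.9168 3.7464]
P' = Q + AᵀP(A−BK) = [5.7716 -2.4168; -2.4168 12.7464]
tr(P') = 18.5180

18.5180


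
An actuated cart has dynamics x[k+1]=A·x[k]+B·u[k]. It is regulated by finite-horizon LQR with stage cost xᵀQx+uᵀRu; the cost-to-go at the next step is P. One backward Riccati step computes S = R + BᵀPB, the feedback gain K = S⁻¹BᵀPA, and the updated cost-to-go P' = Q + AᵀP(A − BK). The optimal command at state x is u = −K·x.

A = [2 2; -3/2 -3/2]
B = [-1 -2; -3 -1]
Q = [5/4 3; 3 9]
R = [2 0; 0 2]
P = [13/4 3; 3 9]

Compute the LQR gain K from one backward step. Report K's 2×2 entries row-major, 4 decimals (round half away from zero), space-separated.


0.6991 0.6991 -0.9612 -0.9612

BᵀP = [-12.2500 -30.0000; -9.5000 -15.0000]
S = R + BᵀPB = [2 0; 0 2] + [102.2500 54.5000; 54.5000 34.0000] = [104.2500 54.5000; 54.5000 36.0000]
BᵀPA = [20.5000 20.5000; 3.5000 3.5000]
K = S⁻¹·BᵀPA = [0.6991 0.6991; -0.9612 -0.9612]
A−BK = [0.7767 0.7767; -0.3638 -0.3638]
AᵀP(A−BK) = [4.2819 4.2819; 4.2819 4.2819]
P' = Q + AᵀP(A−BK) = [5.5319 7.2819; 7.2819 13.2819]
tr(P') = 18.8137


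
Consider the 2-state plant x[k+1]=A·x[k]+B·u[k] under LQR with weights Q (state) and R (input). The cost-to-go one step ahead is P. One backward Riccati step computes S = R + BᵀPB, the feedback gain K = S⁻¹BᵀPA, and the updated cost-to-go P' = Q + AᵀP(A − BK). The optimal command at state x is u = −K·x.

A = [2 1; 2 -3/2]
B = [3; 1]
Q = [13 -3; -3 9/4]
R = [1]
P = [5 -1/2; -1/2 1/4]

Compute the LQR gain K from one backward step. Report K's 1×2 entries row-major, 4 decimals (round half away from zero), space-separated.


BᵀP = [14.5000 -1.2500]
S = R + BᵀPB = [1] + [42.2500] = [43.2500]
BᵀPA = [26.5000 16.3750]
K = S⁻¹·BᵀPA = [0.6127 0.3786]
A−BK = [0.1618 -0.1358; 1.3873 -1.8786]
AᵀP(A−BK) = [0.7630 -0.2832; -0.2832 0.8627]
P' = Q + AᵀP(A−BK) = [13.7630 -3.2832; -3.2832 3.1127]
tr(P') = 16.8757

0.6127 0.3786


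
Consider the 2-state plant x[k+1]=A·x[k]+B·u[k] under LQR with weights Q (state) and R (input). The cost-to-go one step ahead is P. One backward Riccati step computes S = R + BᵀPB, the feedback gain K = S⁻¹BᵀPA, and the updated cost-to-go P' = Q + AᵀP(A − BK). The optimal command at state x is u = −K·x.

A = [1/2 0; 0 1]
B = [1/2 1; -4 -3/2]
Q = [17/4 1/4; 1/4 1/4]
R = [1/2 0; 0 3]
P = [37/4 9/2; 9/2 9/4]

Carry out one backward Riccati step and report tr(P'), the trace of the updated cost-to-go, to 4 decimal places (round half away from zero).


4.7101

BᵀP = [-13.3750 -6.7500; 2.5000 1.1250]
S = R + BᵀPB = [1/2 0; 0 3] + [20.3125 -3.2500; -3.2500 0.8125] = [20.8125 -3.2500; -3.2500 3.8125]
BᵀPA = [-6.6875 -6.7500; 1.2500 1.1250]
K = S⁻¹·BᵀPA = [-0.3116 -0.3210; 0.0622 0.0215]
A−BK = [0.5936 0.1390; -1.1530 -0.2517]
AᵀP(A−BK) = [0.1509 0.0767; 0.0767 0.0593]
P' = Q + AᵀP(A−BK) = [4.4009 0.3267; 0.3267 0.3093]
tr(P') = 4.7101


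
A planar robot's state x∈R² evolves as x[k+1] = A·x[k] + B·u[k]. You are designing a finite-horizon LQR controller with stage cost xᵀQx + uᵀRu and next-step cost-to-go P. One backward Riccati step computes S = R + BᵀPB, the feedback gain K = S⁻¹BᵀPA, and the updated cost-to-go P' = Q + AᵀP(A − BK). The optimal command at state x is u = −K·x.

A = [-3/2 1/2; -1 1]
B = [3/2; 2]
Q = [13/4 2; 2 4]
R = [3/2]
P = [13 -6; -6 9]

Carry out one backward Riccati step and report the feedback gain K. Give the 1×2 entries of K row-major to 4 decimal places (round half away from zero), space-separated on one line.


BᵀP = [7.5000 9.0000]
S = R + BᵀPB = [3/2] + [29.2500] = [30.7500]
BᵀPA = [-20.2500 12.7500]
K = S⁻¹·BᵀPA = [-0.6585 0.4146]
A−BK = [-0.5122 -0.1220; 0.3171 0.1707]
AᵀP(A−BK) = [6.9146 1.6463; 1.6463 0.9634]
P' = Q + AᵀP(A−BK) = [10.1646 3.6463; 3.6463 4.9634]
tr(P') = 15.1280

-0.6585 0.4146


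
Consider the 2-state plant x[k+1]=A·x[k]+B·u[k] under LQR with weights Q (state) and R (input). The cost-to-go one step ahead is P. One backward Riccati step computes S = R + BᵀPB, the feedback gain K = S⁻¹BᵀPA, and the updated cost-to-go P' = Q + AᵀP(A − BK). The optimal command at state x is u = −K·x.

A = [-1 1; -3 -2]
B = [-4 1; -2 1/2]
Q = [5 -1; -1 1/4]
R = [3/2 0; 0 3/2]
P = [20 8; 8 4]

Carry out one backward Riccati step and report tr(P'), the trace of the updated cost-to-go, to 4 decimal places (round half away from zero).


BᵀP = [-96.0000 -40.0000; 24.0000 10.0000]
S = R + BᵀPB = [3/2 0; 0 3/2] + [464.0000 -116.0000; -116.0000 29.0000] = [465.5000 -116.0000; -116.0000 30.5000]
BᵀPA = [216.0000 -16.0000; -54.0000 4.0000]
K = S⁻¹·BᵀPA = [0.4368 -0.0324; -0.1092 0.0081]
A−BK = [0.8564 0.8625; -2.0718 -2.0688]
AᵀP(A−BK) = [3.7533 3.4257; 3.4257 3.4499]
P' = Q + AᵀP(A−BK) = [8.7533 2.4257; 2.4257 3.6999]
tr(P') = 12.4532

12.4532


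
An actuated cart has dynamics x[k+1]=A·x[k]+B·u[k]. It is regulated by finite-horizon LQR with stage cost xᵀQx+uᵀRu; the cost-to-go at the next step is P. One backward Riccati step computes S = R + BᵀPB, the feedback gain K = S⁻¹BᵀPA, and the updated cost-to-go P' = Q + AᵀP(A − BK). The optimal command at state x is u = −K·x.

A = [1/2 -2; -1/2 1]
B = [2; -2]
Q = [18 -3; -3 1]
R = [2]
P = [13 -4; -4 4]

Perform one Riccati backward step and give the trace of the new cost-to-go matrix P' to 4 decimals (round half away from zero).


BᵀP = [34.0000 -16.0000]
S = R + BᵀPB = [2] + [100.0000] = [102.0000]
BᵀPA = [25.0000 -84.0000]
K = S⁻¹·BᵀPA = [0.2451 -0.8235]
A−BK = [0.0098 -0.3529; -0.0098 -0.6471]
AᵀP(A−BK) = [0.1225 -0.4118; -0.4118 2.8235]
P' = Q + AᵀP(A−BK) = [18.1225 -3.4118; -3.4118 3.8235]
tr(P') = 21.9461

21.9461


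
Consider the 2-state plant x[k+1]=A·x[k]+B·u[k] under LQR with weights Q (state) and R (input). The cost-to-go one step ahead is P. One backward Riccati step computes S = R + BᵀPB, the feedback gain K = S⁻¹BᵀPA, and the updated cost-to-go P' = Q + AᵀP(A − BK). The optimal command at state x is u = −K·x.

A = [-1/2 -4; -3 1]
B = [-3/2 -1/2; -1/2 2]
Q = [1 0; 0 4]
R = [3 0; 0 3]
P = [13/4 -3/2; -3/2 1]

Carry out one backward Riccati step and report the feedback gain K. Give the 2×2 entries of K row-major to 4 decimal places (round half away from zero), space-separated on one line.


-0.0244 1.3425 -0.5366 1.2747

BᵀP = [-4.1250 1.7500; -4.6250 2.7500]
S = R + BᵀPB = [3 0; 0 3] + [5.3125 5.5625; 5.5625 7.8125] = [8.3125 5.5625; 5.5625 10.8125]
BᵀPA = [-3.1875 18.2500; -5.9375 21.2500]
K = S⁻¹·BᵀPA = [-0.0244 1.3425; -0.5366 1.2747]
A−BK = [-0.8049 -1.3489; -1.9390 -0.8780]
AᵀP(A−BK) = [2.0488 -1.9024; -1.9024 13.4125]
P' = Q + AᵀP(A−BK) = [3.0488 -1.9024; -1.9024 17.4125]
tr(P') = 20.4613


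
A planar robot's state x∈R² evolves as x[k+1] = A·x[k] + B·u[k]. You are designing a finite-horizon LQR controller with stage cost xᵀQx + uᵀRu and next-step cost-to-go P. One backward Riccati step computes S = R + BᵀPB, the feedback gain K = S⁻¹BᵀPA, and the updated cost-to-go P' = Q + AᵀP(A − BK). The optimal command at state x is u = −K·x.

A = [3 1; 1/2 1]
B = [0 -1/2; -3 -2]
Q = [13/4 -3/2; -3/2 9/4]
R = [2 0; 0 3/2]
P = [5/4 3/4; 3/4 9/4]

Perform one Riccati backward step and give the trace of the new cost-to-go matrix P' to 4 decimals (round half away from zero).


14.1550

BᵀP = [-2.2500 -6.7500; -2.1250 -4.8750]
S = R + BᵀPB = [2 0; 0 3/2] + [20.2500 14.6250; 14.6250 10.8125] = [22.2500 14.6250; 14.6250 12.3125]
BᵀPA = [-10.1250 -9.0000; -8.8125 -7.0000]
K = S⁻¹·BᵀPA = [0.0702 -0.1405; -0.7992 -0.4017]
A−BK = [2.6004 0.7992; -0.8876 -0.2248]
AᵀP(A−BK) = [7.7310 2.5380; 2.5380 0.9240]
P' = Q + AᵀP(A−BK) = [10.9810 1.0380; 1.0380 3.1740]
tr(P') = 14.1550


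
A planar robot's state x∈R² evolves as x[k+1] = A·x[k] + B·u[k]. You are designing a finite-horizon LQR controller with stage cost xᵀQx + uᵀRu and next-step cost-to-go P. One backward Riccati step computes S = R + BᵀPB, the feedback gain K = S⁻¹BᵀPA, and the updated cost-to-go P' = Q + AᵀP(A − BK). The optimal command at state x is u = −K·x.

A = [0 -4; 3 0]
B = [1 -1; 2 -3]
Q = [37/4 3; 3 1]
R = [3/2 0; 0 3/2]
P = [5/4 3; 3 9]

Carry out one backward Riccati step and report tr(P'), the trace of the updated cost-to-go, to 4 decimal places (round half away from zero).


BᵀP = [7.2500 21.0000; -10.2500 -30.0000]
S = R + BᵀPB = [3/2 0; 0 3/2] + [49.2500 -70.2500; -70.2500 100.2500] = [50.7500 -70.2500; -70.2500 101.7500]
BᵀPA = [63.0000 -29.0000; -90.0000 41.0000]
K = S⁻¹·BᵀPA = [0.3836 -0.3082; -0.6197 0.1902]
A−BK = [-1.0033 -3.5016; 0.3738 1.1869]
AᵀP(A−BK) = [1.0623 0.5311; 0.5311 3.2656]
P' = Q + AᵀP(A−BK) = [10.3123 3.5311; 3.5311 4.2656]
tr(P') = 14.5779

14.5779


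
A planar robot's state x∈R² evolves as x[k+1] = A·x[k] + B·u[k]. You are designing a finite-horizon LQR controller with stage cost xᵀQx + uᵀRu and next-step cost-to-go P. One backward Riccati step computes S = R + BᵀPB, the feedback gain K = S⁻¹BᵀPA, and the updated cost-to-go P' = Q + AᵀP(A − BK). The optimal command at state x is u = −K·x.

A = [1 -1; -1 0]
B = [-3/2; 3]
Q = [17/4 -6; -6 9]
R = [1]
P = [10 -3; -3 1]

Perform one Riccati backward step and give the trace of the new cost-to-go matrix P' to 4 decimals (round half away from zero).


BᵀP = [-24.0000 7.5000]
S = R + BᵀPB = [1] + [58.5000] = [59.5000]
BᵀPA = [-31.5000 24.0000]
K = S⁻¹·BᵀPA = [-0.5294 0.4034]
A−BK = [0.2059 -0.3950; 0.5882 -1.2101]
AᵀP(A−BK) = [0.3235 -0.2941; -0.2941 0.3193]
P' = Q + AᵀP(A−BK) = [4.5735 -6.2941; -6.2941 9.3193]
tr(P') = 13.8929

13.8929


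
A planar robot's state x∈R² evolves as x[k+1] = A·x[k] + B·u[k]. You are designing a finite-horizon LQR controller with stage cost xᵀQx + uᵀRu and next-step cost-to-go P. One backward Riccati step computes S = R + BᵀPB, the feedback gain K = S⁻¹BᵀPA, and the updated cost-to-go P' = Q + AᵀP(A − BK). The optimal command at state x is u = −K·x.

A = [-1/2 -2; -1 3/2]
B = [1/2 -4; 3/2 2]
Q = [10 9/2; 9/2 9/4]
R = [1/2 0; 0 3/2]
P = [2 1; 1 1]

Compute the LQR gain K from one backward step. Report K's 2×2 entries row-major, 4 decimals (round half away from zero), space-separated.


BᵀP = [2.5000 2.0000; -6.0000 -2.0000]
S = R + BᵀPB = [1/2 0; 0 3/2] + [4.2500 -6.0000; -6.0000 20.0000] = [4.7500 -6.0000; -6.0000 21.5000]
BᵀPA = [-3.2500 -2.0000; 5.0000 9.0000]
K = S⁻¹·BᵀPA = [-0.6030 0.1664; 0.0643 0.4650]
A−BK = [0.0586 -0.2231; -0.2240 0.3204]
AᵀP(A−BK) = [0.2188 -0.0345; -0.0345 0.3974]
P' = Q + AᵀP(A−BK) = [10.2188 4.4655; 4.4655 2.6474]
tr(P') = 12.8663

-0.6030 0.1664 0.0643 0.4650


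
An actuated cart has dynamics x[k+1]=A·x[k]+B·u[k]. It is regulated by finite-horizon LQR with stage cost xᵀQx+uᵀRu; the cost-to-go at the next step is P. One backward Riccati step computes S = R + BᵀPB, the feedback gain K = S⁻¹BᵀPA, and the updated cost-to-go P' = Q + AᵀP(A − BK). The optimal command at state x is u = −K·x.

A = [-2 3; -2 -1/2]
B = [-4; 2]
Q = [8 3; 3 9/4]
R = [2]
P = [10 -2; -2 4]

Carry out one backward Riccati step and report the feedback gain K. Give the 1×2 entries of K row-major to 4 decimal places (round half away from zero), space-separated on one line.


BᵀP = [-44.0000 16.0000]
S = R + BᵀPB = [2] + [208.0000] = [210.0000]
BᵀPA = [56.0000 -140.0000]
K = S⁻¹·BᵀPA = [0.2667 -0.6667]
A−BK = [-0.9333 0.3333; -2.5333 0.8333]
AᵀP(A−BK) = [25.0667 -8.6667; -8.6667 3.6667]
P' = Q + AᵀP(A−BK) = [33.0667 -5.6667; -5.6667 5.9167]
tr(P') = 38.9833

0.2667 -0.6667


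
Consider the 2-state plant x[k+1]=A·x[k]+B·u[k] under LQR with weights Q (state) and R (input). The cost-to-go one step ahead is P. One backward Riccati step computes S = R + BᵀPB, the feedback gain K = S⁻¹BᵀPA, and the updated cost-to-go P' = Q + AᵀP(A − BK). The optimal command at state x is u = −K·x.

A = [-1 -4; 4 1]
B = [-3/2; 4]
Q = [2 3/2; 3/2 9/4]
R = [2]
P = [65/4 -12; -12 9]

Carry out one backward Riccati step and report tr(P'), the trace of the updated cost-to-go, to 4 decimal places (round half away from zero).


9.5310

BᵀP = [-72.3750 54.0000]
S = R + BᵀPB = [2] + [324.5625] = [326.5625]
BᵀPA = [288.3750 343.5000]
K = S⁻¹·BᵀPA = [0.8831 1.0519]
A−BK = [0.3246 -2.4222; 0.4678 -3.2075]
AᵀP(A−BK) = [1.5969 1.6681; 1.6681 3.6840]
P' = Q + AᵀP(A−BK) = [3.5969 3.1681; 3.1681 5.9340]
tr(P') = 9.5310


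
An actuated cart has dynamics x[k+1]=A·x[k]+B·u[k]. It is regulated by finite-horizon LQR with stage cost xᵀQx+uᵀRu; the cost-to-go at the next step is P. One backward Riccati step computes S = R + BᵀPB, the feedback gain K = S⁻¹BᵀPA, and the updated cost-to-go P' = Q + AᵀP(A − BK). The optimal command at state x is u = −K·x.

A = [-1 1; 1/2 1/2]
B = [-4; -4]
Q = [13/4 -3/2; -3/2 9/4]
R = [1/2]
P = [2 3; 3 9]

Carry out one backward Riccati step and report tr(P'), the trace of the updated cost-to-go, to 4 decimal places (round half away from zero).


BᵀP = [-20.0000 -48.0000]
S = R + BᵀPB = [1/2] + [272.0000] = [272.5000]
BᵀPA = [-4.0000 -44.0000]
K = S⁻¹·BᵀPA = [-0.0147 -0.1615]
A−BK = [-1.0587 0.3541; 0.4413 -0.1459]
AᵀP(A−BK) = [1.1913 -0.3959; -0.3959 0.1454]
P' = Q + AᵀP(A−BK) = [4.4413 -1.8959; -1.8959 2.3954]
tr(P') = 6.8367

6.8367


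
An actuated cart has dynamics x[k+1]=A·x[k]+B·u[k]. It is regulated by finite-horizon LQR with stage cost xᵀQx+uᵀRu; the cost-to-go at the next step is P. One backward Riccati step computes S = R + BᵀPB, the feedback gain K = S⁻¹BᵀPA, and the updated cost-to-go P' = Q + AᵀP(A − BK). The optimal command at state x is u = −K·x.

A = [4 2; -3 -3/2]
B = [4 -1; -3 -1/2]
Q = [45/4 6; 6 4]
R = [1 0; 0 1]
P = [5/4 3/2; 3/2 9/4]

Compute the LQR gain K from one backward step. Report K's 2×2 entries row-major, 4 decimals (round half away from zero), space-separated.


0.8094 0.4047 -0.0055 -0.0028

BᵀP = [0.5000 -0.7500; -2.0000 -2.6250]
S = R + BᵀPB = [1 0; 0 1] + [4.2500 -0.1250; -0.1250 3.3125] = [5.2500 -0.1250; -0.1250 4.3125]
BᵀPA = [4.2500 2.1250; -0.1250 -0.0625]
K = S⁻¹·BᵀPA = [0.8094 0.4047; -0.0055 -0.0028]
A−BK = [0.7569 0.3785; -0.5746 -0.2873]
AᵀP(A−BK) = [0.8094 0.4047; 0.4047 0.2023]
P' = Q + AᵀP(A−BK) = [12.0594 6.4047; 6.4047 4.2023]
tr(P') = 16.2617


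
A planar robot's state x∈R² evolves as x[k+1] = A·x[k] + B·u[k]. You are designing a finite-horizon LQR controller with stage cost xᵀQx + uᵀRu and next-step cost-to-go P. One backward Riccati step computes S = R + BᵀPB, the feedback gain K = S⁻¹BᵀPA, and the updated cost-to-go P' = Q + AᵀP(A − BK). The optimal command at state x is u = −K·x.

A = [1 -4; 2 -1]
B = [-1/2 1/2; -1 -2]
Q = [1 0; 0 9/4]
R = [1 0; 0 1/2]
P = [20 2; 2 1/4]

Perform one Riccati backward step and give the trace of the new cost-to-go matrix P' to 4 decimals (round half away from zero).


BᵀP = [-12.0000 -1.2500; 6.0000 0.5000]
S = R + BᵀPB = [1 0; 0 1/2] + [7.2500 -3.5000; -3.5000 2.0000] = [8.2500 -3.5000; -3.5000 2.5000]
BᵀPA = [-14.5000 49.2500; 7.0000 -24.5000]
K = S⁻¹·BᵀPA = [-1.4030 4.4627; 0.8358 -3.5522]
A−BK = [-0.1194 0.0075; 2.2687 -3.6418]
AᵀP(A−BK) = [2.8060 -8.9254; -8.9254 29.4328]
P' = Q + AᵀP(A−BK) = [3.8060 -8.9254; -8.9254 31.6828]
tr(P') = 35.4888

35.4888


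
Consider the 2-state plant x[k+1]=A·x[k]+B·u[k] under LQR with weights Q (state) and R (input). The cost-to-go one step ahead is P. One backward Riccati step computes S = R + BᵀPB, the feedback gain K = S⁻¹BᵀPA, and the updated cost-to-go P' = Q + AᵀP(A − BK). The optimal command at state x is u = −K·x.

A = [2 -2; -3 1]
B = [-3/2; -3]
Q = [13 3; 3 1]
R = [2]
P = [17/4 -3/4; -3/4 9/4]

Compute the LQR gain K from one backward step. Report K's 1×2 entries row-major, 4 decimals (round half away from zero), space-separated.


0.3441 0.1047

BᵀP = [-4.1250 -5.6250]
S = R + BᵀPB = [2] + [23.0625] = [25.0625]
BᵀPA = [8.6250 2.6250]
K = S⁻¹·BᵀPA = [0.3441 0.1047]
A−BK = [2.5162 -1.8429; -1.9676 1.3142]
AᵀP(A−BK) = [43.2818 -30.6534; -30.6534 21.9751]
P' = Q + AᵀP(A−BK) = [56.2818 -27.6534; -27.6534 22.9751]
tr(P') = 79.2569


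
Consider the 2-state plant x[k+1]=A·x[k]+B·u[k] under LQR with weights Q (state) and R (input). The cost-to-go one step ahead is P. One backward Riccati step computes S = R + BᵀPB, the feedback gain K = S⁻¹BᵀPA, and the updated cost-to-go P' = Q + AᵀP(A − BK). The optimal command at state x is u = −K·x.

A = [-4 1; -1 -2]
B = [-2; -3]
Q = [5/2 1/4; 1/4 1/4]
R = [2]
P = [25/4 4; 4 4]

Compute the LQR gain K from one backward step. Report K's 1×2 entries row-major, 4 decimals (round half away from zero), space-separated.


1.0631 0.1396

BᵀP = [-24.5000 -20.0000]
S = R + BᵀPB = [2] + [109.0000] = [111.0000]
BᵀPA = [118.0000 15.5000]
K = S⁻¹·BᵀPA = [1.0631 0.1396]
A−BK = [-1.8739 1.2793; 2.1892 -1.5811]
AᵀP(A−BK) = [10.5586 -5.4775; -5.4775 4.0856]
P' = Q + AᵀP(A−BK) = [13.0586 -5.2275; -5.2275 4.3356]
tr(P') = 17.3941


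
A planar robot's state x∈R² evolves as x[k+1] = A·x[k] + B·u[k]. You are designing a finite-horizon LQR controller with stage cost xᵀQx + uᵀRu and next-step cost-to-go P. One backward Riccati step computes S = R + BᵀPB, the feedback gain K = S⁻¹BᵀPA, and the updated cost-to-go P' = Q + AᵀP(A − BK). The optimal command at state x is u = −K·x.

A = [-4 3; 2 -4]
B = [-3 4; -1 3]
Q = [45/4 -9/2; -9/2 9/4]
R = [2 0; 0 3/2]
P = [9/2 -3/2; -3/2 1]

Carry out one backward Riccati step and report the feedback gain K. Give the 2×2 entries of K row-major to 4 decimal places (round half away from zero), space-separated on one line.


BᵀP = [-12.0000 3.5000; 13.5000 -3.0000]
S = R + BᵀPB = [2 0; 0 3/2] + [32.5000 -37.5000; -37.5000 45.0000] = [34.5000 -37.5000; -37.5000 46.5000]
BᵀPA = [55.0000 -50.0000; -60.0000 52.5000]
K = S⁻¹·BᵀPA = [1.5530 -1.7992; -0.0379 -0.3220]
A−BK = [0.8106 -1.1098; 3.6667 -4.8333]
AᵀP(A−BK) = [12.3106 -15.3598; -15.3598 19.4413]
P' = Q + AᵀP(A−BK) = [23.5606 -19.8598; -19.8598 21.6913]
tr(P') = 45.2519

1.5530 -1.7992 -0.0379 -0.3220


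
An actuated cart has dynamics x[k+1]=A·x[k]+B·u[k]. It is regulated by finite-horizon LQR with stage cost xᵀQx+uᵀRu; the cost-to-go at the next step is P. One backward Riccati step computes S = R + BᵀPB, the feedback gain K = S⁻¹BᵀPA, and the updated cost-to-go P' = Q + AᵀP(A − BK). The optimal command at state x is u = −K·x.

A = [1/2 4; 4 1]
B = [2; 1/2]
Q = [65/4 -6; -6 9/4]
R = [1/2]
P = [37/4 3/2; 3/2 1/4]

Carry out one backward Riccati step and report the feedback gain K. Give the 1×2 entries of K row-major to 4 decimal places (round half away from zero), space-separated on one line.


0.5455 1.9753

BᵀP = [19.2500 3.1250]
S = R + BᵀPB = [1/2] + [40.0625] = [40.5625]
BᵀPA = [22.1250 80.1250]
K = S⁻¹·BᵀPA = [0.5455 1.9753]
A−BK = [-0.5909 0.0493; 3.7273 0.0123]
AᵀP(A−BK) = [0.2443 0.5455; 0.5455 1.9753]
P' = Q + AᵀP(A−BK) = [16.4943 -5.4545; -5.4545 4.2253]
tr(P') = 20.7197


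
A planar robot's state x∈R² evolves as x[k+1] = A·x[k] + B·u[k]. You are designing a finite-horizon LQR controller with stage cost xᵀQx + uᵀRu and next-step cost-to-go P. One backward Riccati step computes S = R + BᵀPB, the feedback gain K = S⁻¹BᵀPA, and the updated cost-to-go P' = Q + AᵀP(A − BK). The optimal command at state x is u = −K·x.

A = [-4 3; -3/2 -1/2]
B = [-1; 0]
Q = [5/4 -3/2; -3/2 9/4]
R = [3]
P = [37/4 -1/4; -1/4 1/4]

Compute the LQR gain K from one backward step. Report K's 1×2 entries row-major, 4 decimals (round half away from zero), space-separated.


BᵀP = [-9.2500 0.2500]
S = R + BᵀPB = [3] + [9.2500] = [12.2500]
BᵀPA = [36.6250 -27.8750]
K = S⁻¹·BᵀPA = [2.9898 -2.2755]
A−BK = [-1.0102 0.7245; -1.5000 -0.5000]
AᵀP(A−BK) = [36.0612 -26.8469; -26.8469 20.6327]
P' = Q + AᵀP(A−BK) = [37.3112 -28.3469; -28.3469 22.8827]
tr(P') = 60.1939

2.9898 -2.2755


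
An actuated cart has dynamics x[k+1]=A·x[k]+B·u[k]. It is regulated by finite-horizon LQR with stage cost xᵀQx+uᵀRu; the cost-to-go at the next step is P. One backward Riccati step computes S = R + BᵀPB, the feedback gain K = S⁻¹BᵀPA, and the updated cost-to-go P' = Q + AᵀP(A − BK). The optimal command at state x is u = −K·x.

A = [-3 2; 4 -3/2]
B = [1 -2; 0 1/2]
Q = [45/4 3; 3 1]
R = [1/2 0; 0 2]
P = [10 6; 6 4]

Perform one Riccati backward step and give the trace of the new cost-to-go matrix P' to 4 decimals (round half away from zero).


BᵀP = [10.0000 6.0000; -17.0000 -10.0000]
S = R + BᵀPB = [1/2 0; 0 2] + [10.0000 -17.0000; -17.0000 29.0000] = [10.5000 -17.0000; -17.0000 31.0000]
BᵀPA = [-6.0000 11.0000; 11.0000 -19.0000]
K = S⁻¹·BᵀPA = [0.0274 0.4932; 0.3699 -0.3425]
A−BK = [-2.2877 0.8219; 3.8151 -1.3288]
AᵀP(A−BK) = [6.0959 -2.2740; -2.2740 1.0685]
P' = Q + AᵀP(A−BK) = [17.3459 0.7260; 0.7260 2.0685]
tr(P') = 19.4144

19.4144


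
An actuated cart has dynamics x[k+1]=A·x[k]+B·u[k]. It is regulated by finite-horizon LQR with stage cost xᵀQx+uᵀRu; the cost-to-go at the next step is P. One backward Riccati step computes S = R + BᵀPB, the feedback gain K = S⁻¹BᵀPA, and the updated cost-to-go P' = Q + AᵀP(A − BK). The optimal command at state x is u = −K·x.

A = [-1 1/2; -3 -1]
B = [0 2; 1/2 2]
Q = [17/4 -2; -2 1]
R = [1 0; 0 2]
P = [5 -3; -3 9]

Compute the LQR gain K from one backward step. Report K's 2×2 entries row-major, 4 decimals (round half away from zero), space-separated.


-2.2550 -1.5906 -0.7785 -0.0134

BᵀP = [-1.5000 4.5000; 4.0000 12.0000]
S = R + BᵀPB = [1 0; 0 2] + [2.2500 6.0000; 6.0000 32.0000] = [3.2500 6.0000; 6.0000 34.0000]
BᵀPA = [-12.0000 -5.2500; -40.0000 -10.0000]
K = S⁻¹·BᵀPA = [-2.2550 -1.5906; -0.7785 -0.0134]
A−BK = [0.5570 0.5268; -0.3154 -0.1779]
AᵀP(A−BK) = [9.7987 6.3758; 6.3758 4.7651]
P' = Q + AᵀP(A−BK) = [14.0487 4.3758; 4.3758 5.7651]
tr(P') = 19.8138


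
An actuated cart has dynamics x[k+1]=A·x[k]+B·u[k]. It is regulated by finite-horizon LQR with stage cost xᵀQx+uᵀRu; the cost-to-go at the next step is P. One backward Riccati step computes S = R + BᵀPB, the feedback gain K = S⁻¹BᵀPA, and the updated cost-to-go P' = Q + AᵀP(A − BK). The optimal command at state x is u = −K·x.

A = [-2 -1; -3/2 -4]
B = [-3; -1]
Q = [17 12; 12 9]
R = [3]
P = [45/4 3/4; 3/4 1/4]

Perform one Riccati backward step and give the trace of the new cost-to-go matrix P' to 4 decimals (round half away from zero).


BᵀP = [-34.5000 -2.5000]
S = R + BᵀPB = [3] + [106.0000] = [109.0000]
BᵀPA = [72.7500 44.5000]
K = S⁻¹·BᵀPA = [0.6674 0.4083]
A−BK = [0.0023 0.2248; -0.8326 -3.5917]
AᵀP(A−BK) = [1.5069 1.4243; 1.4243 3.0826]
P' = Q + AᵀP(A−BK) = [18.5069 13.4243; 13.4243 12.0826]
tr(P') = 30.5894

30.5894


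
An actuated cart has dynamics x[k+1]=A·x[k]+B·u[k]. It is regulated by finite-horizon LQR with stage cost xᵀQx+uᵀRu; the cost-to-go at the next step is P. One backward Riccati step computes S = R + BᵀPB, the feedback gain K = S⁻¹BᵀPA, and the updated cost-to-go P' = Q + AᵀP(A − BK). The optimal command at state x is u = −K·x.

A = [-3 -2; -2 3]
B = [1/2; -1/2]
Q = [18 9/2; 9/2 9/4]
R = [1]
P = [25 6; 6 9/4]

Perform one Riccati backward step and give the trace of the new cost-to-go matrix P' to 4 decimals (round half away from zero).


BᵀP = [9.5000 1.8750]
S = R + BᵀPB = [1] + [3.8125] = [4.8125]
BᵀPA = [-32.2500 -13.3750]
K = S⁻¹·BᵀPA = [-6.7013 -2.7792]
A−BK = [0.3506 -0.6104; -5.3506 1.6104]
AᵀP(A−BK) = [89.8831 16.8701; 16.8701 11.0779]
P' = Q + AᵀP(A−BK) = [107.8831 21.3701; 21.3701 13.3279]
tr(P') = 121.2110

121.2110


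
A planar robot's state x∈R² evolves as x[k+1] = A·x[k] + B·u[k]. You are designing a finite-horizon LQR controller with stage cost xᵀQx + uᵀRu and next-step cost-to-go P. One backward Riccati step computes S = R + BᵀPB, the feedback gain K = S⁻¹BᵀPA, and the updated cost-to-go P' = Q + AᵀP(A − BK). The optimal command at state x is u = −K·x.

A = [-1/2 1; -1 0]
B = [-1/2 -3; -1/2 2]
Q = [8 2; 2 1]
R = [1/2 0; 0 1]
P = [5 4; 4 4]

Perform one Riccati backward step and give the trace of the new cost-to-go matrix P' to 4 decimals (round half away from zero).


BᵀP = [-4.5000 -4.0000; -7.0000 -4.0000]
S = R + BᵀPB = [1/2 0; 0 1] + [4.2500 5.5000; 5.5000 13.0000] = [4.7500 5.5000; 5.5000 14.0000]
BᵀPA = [6.2500 -4.5000; 7.5000 -7.0000]
K = S⁻¹·BᵀPA = [1.2759 -0.6759; 0.0345 -0.2345]
A−BK = [0.2414 -0.0414; -0.4310 0.1310]
AᵀP(A−BK) = [1.0172 -0.5172; -0.5172 0.3172]
P' = Q + AᵀP(A−BK) = [9.0172 1.4828; 1.4828 1.3172]
tr(P') = 10.3345

10.3345


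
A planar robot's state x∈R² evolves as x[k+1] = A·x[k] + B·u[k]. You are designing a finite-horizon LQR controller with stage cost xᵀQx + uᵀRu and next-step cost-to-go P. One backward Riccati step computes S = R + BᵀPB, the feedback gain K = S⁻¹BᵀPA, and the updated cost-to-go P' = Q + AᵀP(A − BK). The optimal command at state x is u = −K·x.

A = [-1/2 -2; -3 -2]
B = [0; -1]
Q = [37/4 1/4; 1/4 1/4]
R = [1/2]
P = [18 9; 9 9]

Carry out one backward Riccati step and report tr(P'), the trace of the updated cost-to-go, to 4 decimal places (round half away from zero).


61.1316

BᵀP = [-9.0000 -9.0000]
S = R + BᵀPB = [1/2] + [9.0000] = [9.5000]
BᵀPA = [31.5000 36.0000]
K = S⁻¹·BᵀPA = [3.3158 3.7895]
A−BK = [-0.5000 -2.0000; 0.3158 1.7895]
AᵀP(A−BK) = [8.0526 15.6316; 15.6316 43.5789]
P' = Q + AᵀP(A−BK) = [17.3026 15.8816; 15.8816 43.8289]
tr(P') = 61.1316


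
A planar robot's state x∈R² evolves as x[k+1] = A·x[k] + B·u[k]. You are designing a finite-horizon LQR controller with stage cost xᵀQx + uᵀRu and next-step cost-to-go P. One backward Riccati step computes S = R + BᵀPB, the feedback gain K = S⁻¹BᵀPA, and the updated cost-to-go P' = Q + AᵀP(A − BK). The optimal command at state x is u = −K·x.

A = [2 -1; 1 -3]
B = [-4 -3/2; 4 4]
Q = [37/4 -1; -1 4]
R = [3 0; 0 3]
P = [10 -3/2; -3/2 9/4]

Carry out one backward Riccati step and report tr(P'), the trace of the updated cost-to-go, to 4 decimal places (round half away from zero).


BᵀP = [-46.0000 15.0000; -21.0000 11.2500]
S = R + BᵀPB = [3 0; 0 3] + [244.0000 129.0000; 129.0000 76.5000] = [247.0000 129.0000; 129.0000 79.5000]
BᵀPA = [-77.0000 1.0000; -30.7500 -12.7500]
K = S⁻¹·BᵀPA = [-0.7193 0.5756; 0.7804 -1.0944]
A−BK = [0.2933 -0.3391; 0.7556 -0.9249]
AᵀP(A−BK) = [4.8596 -5.5803; -5.5803 6.7209]
P' = Q + AᵀP(A−BK) = [14.1096 -6.5803; -6.5803 10.7209]
tr(P') = 24.8305

24.8305


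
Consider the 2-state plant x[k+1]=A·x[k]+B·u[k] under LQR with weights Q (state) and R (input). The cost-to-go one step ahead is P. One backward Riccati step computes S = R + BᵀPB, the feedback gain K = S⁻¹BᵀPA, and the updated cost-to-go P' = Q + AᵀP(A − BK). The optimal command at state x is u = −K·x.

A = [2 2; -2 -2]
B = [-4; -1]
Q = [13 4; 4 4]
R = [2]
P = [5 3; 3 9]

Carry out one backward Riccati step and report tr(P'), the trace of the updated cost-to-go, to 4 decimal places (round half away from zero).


80.7217

BᵀP = [-23.0000 -21.0000]
S = R + BᵀPB = [2] + [113.0000] = [115.0000]
BᵀPA = [-4.0000 -4.0000]
K = S⁻¹·BᵀPA = [-0.0348 -0.0348]
A−BK = [1.8609 1.8609; -2.0348 -2.0348]
AᵀP(A−BK) = [31.8609 31.8609; 31.8609 31.8609]
P' = Q + AᵀP(A−BK) = [44.8609 35.8609; 35.8609 35.8609]
tr(P') = 80.7217


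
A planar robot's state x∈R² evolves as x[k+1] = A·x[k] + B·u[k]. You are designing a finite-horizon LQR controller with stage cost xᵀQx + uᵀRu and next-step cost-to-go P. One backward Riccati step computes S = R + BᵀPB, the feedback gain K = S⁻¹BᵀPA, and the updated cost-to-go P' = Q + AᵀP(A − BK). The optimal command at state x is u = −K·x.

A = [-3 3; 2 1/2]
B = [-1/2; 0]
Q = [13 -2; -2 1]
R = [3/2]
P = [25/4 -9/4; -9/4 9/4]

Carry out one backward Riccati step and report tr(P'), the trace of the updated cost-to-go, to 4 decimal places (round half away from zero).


BᵀP = [-3.1250 1.1250]
S = R + BᵀPB = [3/2] + [1.5625] = [3.0625]
BᵀPA = [11.6250 -8.8125]
K = S⁻¹·BᵀPA = [3.7959 -2.8776]
A−BK = [-1.1020 1.5612; 2.0000 0.5000]
AᵀP(A−BK) = [48.1224 -30.6735; -30.6735 24.7041]
P' = Q + AᵀP(A−BK) = [61.1224 -32.6735; -32.6735 25.7041]
tr(P') = 86.8265

86.8265


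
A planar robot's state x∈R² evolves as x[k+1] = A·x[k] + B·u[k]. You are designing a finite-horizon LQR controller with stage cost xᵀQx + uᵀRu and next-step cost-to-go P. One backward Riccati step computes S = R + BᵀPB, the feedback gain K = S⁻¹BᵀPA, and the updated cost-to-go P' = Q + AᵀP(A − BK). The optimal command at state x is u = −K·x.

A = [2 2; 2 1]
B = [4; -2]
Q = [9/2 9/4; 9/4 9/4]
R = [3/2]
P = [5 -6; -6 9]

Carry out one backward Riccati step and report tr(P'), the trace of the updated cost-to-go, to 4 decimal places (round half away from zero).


15.6095

BᵀP = [32.0000 -42.0000]
S = R + BᵀPB = [3/2] + [212.0000] = [213.5000]
BᵀPA = [-20.0000 22.0000]
K = S⁻¹·BᵀPA = [-0.0937 0.1030]
A−BK = [2.3747 1.5878; 1.8126 1.2061]
AᵀP(A−BK) = [6.1265 4.0609; 4.0609 2.7330]
P' = Q + AᵀP(A−BK) = [10.6265 6.3109; 6.3109 4.9830]
tr(P') = 15.6095


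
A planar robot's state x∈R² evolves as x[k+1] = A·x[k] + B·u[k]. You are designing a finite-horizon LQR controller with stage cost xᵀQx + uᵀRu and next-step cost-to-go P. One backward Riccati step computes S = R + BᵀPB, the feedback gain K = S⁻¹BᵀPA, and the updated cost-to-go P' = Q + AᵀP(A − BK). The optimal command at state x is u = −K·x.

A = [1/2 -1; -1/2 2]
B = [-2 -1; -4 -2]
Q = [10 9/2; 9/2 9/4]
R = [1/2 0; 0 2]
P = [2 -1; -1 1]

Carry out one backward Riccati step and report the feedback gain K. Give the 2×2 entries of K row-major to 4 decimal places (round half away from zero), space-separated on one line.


BᵀP = [0.0000 -2.0000; 0.0000 -1.0000]
S = R + BᵀPB = [1/2 0; 0 2] + [8.0000 4.0000; 4.0000 2.0000] = [8.5000 4.0000; 4.0000 4.0000]
BᵀPA = [1.0000 -4.0000; 0.5000 -2.0000]
K = S⁻¹·BᵀPA = [0.1111 -0.4444; 0.0139 -0.0556]
A−BK = [0.7361 -1.9444; -0.0278 0.1111]
AᵀP(A−BK) = [1.1319 -3.0278; -3.0278 8.1111]
P' = Q + AᵀP(A−BK) = [11.1319 1.4722; 1.4722 10.3611]
tr(P') = 21.4931

0.1111 -0.4444 0.0139 -0.0556


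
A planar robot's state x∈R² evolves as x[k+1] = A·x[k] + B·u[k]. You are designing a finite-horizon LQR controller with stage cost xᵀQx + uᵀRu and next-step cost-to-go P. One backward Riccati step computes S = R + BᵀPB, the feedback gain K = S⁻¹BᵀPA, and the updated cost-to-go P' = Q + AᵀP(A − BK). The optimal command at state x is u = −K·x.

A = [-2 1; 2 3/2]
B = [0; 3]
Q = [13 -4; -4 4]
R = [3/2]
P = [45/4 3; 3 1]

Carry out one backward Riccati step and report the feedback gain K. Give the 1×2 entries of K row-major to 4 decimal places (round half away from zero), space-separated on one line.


-1.1429 1.2857

BᵀP = [9.0000 3.0000]
S = R + BᵀPB = [3/2] + [9.0000] = [10.5000]
BᵀPA = [-12.0000 13.5000]
K = S⁻¹·BᵀPA = [-1.1429 1.2857]
A−BK = [-2.0000 1.0000; 5.4286 -2.3571]
AᵀP(A−BK) = [11.2857 -7.0714; -7.0714 5.1429]
P' = Q + AᵀP(A−BK) = [24.2857 -11.0714; -11.0714 9.1429]
tr(P') = 33.4286


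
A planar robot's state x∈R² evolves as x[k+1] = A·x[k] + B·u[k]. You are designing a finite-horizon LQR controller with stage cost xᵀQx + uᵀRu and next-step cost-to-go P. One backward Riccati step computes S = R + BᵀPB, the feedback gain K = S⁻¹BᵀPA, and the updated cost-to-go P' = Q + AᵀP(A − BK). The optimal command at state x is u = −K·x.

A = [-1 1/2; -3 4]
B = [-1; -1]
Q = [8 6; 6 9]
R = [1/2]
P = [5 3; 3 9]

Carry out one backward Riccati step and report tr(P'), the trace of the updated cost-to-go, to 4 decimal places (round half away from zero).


51.9085

BᵀP = [-8.0000 -12.0000]
S = R + BᵀPB = [1/2] + [20.0000] = [20.5000]
BᵀPA = [44.0000 -52.0000]
K = S⁻¹·BᵀPA = [2.1463 -2.5366]
A−BK = [1.1463 -2.0366; -0.8537 1.4634]
AᵀP(A−BK) = [9.5610 -15.3902; -15.3902 25.3476]
P' = Q + AᵀP(A−BK) = [17.5610 -9.3902; -9.3902 34.3476]
tr(P') = 51.9085


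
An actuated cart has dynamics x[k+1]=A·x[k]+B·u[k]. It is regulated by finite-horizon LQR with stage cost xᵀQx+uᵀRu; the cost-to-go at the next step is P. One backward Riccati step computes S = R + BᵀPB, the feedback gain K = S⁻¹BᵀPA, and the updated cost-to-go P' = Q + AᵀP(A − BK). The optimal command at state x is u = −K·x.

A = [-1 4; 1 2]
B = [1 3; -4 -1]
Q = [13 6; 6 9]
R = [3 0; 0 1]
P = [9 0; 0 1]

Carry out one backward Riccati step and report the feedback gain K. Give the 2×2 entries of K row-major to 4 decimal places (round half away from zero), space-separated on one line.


BᵀP = [9.0000 -4.0000; 27.0000 -1.0000]
S = R + BᵀPB = [3 0; 0 1] + [25.0000 31.0000; 31.0000 82.0000] = [28.0000 31.0000; 31.0000 83.0000]
BᵀPA = [-13.0000 28.0000; -28.0000 106.0000]
K = S⁻¹·BᵀPA = [-0.1548 -0.7058; -0.2795 1.5407]
A−BK = [-0.0066 0.0836; 0.1012 0.7175]
AᵀP(A−BK) = [0.1607 -0.0352; -0.0352 4.4461]
P' = Q + AᵀP(A−BK) = [13.1607 5.9648; 5.9648 13.4461]
tr(P') = 26.6067

-0.1548 -0.7058 -0.2795 1.5407


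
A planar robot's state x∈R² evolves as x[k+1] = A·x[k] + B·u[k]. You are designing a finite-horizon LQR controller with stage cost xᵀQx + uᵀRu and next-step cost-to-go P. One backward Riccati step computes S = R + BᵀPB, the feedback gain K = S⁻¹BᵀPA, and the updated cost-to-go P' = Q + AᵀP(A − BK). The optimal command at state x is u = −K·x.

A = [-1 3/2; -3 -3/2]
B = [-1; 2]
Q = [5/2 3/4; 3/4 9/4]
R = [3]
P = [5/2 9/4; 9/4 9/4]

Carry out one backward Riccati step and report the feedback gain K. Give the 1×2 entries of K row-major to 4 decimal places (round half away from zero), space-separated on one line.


BᵀP = [2.0000 2.2500]
S = R + BᵀPB = [3] + [2.5000] = [5.5000]
BᵀPA = [-8.7500 -0.3750]
K = S⁻¹·BᵀPA = [-1.5909 -0.0682]
A−BK = [-2.5909 1.4318; 0.1818 -1.3636]
AᵀP(A−BK) = [22.3295 -0.9716; -0.9716 0.5369]
P' = Q + AᵀP(A−BK) = [24.8295 -0.2216; -0.2216 2.7869]
tr(P') = 27.6165

-1.5909 -0.0682


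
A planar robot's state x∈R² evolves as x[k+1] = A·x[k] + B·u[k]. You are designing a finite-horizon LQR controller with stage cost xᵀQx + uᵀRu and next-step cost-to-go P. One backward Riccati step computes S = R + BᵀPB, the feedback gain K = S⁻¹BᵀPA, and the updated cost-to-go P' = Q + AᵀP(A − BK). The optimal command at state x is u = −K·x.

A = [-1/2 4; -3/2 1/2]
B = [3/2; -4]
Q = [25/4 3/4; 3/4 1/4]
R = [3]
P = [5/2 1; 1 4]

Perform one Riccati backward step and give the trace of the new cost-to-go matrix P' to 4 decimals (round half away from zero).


BᵀP = [-0.2500 -14.5000]
S = R + BᵀPB = [3] + [57.6250] = [60.6250]
BᵀPA = [21.8750 -8.2500]
K = S⁻¹·BᵀPA = [0.3608 -0.1361]
A−BK = [-1.0412 4.2041; -0.0567 -0.0443]
AᵀP(A−BK) = [3.2320 -11.2732; -11.2732 43.8773]
P' = Q + AᵀP(A−BK) = [9.4820 -10.5232; -10.5232 44.1273]
tr(P') = 53.6093

53.6093


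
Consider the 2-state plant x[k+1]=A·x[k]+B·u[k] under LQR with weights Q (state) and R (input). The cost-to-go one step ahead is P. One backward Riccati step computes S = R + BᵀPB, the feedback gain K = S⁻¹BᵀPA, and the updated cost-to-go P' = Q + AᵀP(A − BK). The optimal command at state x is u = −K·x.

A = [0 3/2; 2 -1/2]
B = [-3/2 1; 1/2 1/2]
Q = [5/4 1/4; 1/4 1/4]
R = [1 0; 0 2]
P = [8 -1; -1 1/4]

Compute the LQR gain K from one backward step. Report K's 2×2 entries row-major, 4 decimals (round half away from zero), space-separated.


0.1809 -0.8178 0.0402 0.2349

BᵀP = [-12.5000 1.6250; 7.5000 -0.8750]
S = R + BᵀPB = [1 0; 0 2] + [19.5625 -11.6875; -11.6875 7.0625] = [20.5625 -11.6875; -11.6875 9.0625]
BᵀPA = [3.2500 -19.5625; -1.7500 11.6875]
K = S⁻¹·BᵀPA = [0.1809 -0.8178; 0.0402 0.2349]
A−BK = [0.2312 0.0383; 1.8894 -0.2085]
AᵀP(A−BK) = [0.4824 -0.1809; -0.1809 0.8178]
P' = Q + AᵀP(A−BK) = [1.7324 0.0691; 0.0691 1.0678]
tr(P') = 2.8003


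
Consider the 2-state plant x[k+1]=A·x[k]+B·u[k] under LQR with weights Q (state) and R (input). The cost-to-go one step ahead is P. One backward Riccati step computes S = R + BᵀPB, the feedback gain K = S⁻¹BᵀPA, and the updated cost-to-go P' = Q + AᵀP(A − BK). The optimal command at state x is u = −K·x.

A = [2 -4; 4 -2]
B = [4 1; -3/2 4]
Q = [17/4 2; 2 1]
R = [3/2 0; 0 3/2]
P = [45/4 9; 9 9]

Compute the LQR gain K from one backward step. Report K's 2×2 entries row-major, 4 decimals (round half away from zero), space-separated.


BᵀP = [31.5000 22.5000; 47.2500 45.0000]
S = R + BᵀPB = [3/2 0; 0 3/2] + [92.2500 121.5000; 121.5000 227.2500] = [93.7500 121.5000; 121.5000 228.7500]
BᵀPA = [153.0000 -171.0000; 274.5000 -279.0000]
K = S⁻¹·BᵀPA = [0.2464 -0.7807; 1.0691 -0.8050]
A−BK = [-0.0549 -0.0720; 0.0933 0.0488]
AᵀP(A−BK) = [1.8256 -1.5787; -1.5787 1.9029]
P' = Q + AᵀP(A−BK) = [6.0756 0.4213; 0.4213 2.9029]
tr(P') = 8.9785

0.2464 -0.7807 1.0691 -0.8050


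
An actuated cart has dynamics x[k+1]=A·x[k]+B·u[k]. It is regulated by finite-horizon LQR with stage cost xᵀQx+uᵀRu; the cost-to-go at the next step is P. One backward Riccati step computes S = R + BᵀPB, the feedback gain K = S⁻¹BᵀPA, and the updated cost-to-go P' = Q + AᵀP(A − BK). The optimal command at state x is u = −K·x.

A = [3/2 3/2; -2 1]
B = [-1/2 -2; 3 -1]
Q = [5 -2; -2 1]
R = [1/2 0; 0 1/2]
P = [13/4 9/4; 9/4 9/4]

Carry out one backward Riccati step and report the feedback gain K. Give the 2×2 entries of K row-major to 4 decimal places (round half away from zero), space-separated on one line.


BᵀP = [5.1250 5.6250; -8.7500 -6.7500]
S = R + BᵀPB = [1/2 0; 0 1/2] + [14.3125 -15.8750; -15.8750 24.2500] = [14.8125 -15.8750; -15.8750 24.7500]
BᵀPA = [-3.5625 13.3125; 0.3750 -19.8750]
K = S⁻¹·BᵀPA = [-0.7175 0.1219; -0.4451 -0.7248]
A−BK = [0.2512 0.1113; -0.2926 -0.0905]
AᵀP(A−BK) = [0.4234 0.1436; 0.1436 0.2835]
P' = Q + AᵀP(A−BK) = [5.4234 -1.8564; -1.8564 1.2835]
tr(P') = 6.7068

-0.7175 0.1219 -0.4451 -0.7248


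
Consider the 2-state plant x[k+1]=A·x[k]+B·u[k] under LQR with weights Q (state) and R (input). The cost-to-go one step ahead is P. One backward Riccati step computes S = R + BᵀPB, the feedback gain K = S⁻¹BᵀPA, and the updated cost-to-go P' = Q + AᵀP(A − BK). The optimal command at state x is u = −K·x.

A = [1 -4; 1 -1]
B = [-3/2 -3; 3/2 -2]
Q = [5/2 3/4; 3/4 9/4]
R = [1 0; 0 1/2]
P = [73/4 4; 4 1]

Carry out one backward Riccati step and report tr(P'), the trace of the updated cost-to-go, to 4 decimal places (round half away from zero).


5.6153

BᵀP = [-21.3750 -4.5000; -62.7500 -14.0000]
S = R + BᵀPB = [1 0; 0 1/2] + [25.3125 73.1250; 73.1250 216.2500] = [26.3125 73.1250; 73.1250 216.7500]
BᵀPA = [-25.8750 90.0000; -76.7500 265.0000]
K = S⁻¹·BᵀPA = [0.0111 0.3634; -0.3578 1.1000]
A−BK = [-0.0569 -0.1549; 0.2678 0.6548]
AᵀP(A−BK) = [0.0730 -0.1715; -0.1715 0.7923]
P' = Q + AᵀP(A−BK) = [2.5730 0.5785; 0.5785 3.0423]
tr(P') = 5.6153
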